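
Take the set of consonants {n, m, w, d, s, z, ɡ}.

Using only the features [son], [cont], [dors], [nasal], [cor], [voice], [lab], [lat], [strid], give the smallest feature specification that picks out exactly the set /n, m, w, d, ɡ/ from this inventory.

The target set is precisely the extension of [-strident] in this inventory.

[-strid]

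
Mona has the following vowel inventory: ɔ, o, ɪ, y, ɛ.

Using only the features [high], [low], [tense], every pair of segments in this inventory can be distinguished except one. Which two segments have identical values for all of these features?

Both /ɔ/ and /ɛ/ are [-high], [-low], [-tense]. Since the list omits [labial], [round] and [back] — which do distinguish the mid back rounded lax vowel from the mid front unrounded lax vowel — this pair collapses; all other pairs remain distinct.

ɔ, ɛ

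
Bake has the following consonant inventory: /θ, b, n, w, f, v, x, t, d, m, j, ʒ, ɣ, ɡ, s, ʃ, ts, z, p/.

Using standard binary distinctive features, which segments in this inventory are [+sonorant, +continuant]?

w, j

First, the [+sonorant] segments are /n, w, m, j/.
Among these, [+continuant] leaves /w, j/.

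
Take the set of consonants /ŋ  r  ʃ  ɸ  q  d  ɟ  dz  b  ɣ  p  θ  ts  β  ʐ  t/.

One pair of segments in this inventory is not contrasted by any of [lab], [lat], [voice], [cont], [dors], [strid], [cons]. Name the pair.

/ŋ/ (velar nasal) and /ɟ/ (voiced palatal stop) are both [−labial], [−lateral], [+voice], [−continuant], [+dorsal], [−strident], [+consonantal], so none of the listed features separates them. (They do differ in [sonorant], [nasal] and [back], which are not among the given features.) Every other pair in the inventory differs on at least one listed feature.

ŋ, ɟ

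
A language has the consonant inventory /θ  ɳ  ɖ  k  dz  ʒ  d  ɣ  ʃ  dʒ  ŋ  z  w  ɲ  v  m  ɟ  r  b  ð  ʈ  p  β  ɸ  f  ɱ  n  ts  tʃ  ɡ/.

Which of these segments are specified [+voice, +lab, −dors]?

First, the [+voice] segments are /ɳ, ɖ, dz, ʒ, d, ɣ, dʒ, ŋ, z, w, ɲ, v, m, ɟ, r, b, ð, β, ɱ, n, ɡ/.
Among these, [+labial] gives /w, v, m, b, β, ɱ/.
Intersecting with [−dorsal] leaves /v, m, b, β, ɱ/.

v, m, b, β, ɱ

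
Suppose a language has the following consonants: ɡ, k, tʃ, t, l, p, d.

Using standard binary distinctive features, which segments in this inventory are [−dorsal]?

tʃ, t, l, p, d

The feature [dorsal] marks segments articulated with the tongue body. In this inventory /tʃ, t, l, p, d/ lack that property, so they are [−dorsal]; /ɡ, k/ are [+dorsal].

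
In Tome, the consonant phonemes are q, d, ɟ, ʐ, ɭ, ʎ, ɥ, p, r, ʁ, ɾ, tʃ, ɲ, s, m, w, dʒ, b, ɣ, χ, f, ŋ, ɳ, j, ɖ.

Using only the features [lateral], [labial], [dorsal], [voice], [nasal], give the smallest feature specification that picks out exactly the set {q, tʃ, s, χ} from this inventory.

[-voice, -labial]

/q, tʃ, s, χ/ are all [-voice], [-labial], and no other segment in the inventory matches both values. Dropping any one of them over-generates: [-labial] alone would also admit /d, ɟ, ʐ, ɭ, …/; [-voice] alone would also admit /p, f/. No other single listed feature picks out exactly this set either, so fewer than two features will not do.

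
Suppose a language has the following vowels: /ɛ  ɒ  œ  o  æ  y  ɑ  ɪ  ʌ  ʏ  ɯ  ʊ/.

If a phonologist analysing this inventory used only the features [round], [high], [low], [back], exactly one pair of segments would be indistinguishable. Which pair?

On the given features, /ʏ/ and /y/ have an identical profile: [+round], [+high], [−low], [−back]. No other two segments in the inventory coincide on all 4 features. (They do differ in [tense], which is not among the given features.)

ʏ, y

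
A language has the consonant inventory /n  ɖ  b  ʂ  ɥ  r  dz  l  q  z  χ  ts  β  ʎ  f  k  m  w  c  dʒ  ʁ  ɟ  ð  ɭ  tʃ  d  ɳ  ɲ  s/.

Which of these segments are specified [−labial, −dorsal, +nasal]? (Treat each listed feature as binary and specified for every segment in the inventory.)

Eliminate segments failing any feature: /ɖ, ʂ, r, dz, l, z, ts, dʒ, ð, ɭ, tʃ, d, s/ are [−nasal]; /b, ɥ, β, f, m, w/ are [+labial]; /q, χ, ʎ, k, c, ʁ, ɟ, ɲ/ are [+dorsal]. The remaining /n, ɳ/ satisfy [−labial], [−dorsal], [+nasal].

n, ɳ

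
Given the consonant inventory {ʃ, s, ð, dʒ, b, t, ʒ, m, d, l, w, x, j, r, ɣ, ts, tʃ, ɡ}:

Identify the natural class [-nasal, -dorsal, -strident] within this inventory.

The [-nasal] segments are /ʃ, s, ð, dʒ, b, t, ʒ, d, l, w, x, j, r, ɣ, ts, tʃ, ɡ/.
Within that set, [-dorsal] gives /ʃ, s, ð, dʒ, b, t, ʒ, d, l, r, ts, tʃ/.
Within that set, [-strident] leaves /ð, b, t, d, l, r/.

ð, b, t, d, l, r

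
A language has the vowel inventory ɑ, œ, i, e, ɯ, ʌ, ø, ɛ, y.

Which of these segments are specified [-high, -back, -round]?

e, ɛ

Checking each segment against [-high], [-back], [-round]: /e/ (mid front unrounded tense vowel), /ɛ/ (mid front unrounded lax vowel) satisfy every feature; every other segment in the inventory fails at least one.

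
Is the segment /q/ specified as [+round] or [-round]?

As the voiceless uvular stop, /q/ is [-round].

[-round]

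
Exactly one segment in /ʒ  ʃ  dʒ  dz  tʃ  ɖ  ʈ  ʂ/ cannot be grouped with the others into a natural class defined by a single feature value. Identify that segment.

[anterior] groups all but one: /ʂ, ʃ, ʒ, tʃ, ʈ, ɖ, dʒ/ share [−anterior] while /dz/ (voiced alveolar affricate) alone is [+anterior]. Removing any other segment would not leave a single-feature class that excludes it.

dz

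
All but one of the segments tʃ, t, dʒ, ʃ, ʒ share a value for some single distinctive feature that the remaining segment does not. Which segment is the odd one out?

/dʒ, ʃ, tʃ, ʒ/ are all [−anterior], but /t/ (voiceless alveolar stop) is [+anterior]. No other single segment can be removed to leave a set sharing one feature value that the removed segment lacks, so /t/ is the odd one out.

t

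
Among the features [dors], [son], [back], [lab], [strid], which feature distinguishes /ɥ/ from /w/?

[back]

/ɥ/ (labial-palatal glide) and /w/ (labial-velar glide) agree on [+dorsal], [+sonorant], [+labial], [-strident]. They differ on [back] (/ɥ/ [-], /w/ [+]).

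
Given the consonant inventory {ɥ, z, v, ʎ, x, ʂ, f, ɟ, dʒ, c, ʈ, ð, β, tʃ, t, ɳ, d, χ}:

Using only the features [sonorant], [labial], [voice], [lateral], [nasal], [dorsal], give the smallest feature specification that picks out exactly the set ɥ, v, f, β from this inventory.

Every target segment is [+labial] and no other inventory member is, so one feature is enough.

[+labial]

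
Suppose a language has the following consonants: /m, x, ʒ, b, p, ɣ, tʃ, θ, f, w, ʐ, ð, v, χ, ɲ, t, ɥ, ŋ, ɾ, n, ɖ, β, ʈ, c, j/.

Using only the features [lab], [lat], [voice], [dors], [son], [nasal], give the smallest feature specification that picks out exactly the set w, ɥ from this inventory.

[+lab, +dors]

Every target segment is [+labial], [+dorsal]; each remaining inventory member fails at least one of these. Each conjunct is needed — [+dorsal] alone would also admit /x, ɣ, χ, ɲ, …/; [+labial] alone would also admit /m, b, p, f, …/ — and no other single listed feature has exactly this extension, so two is the minimum.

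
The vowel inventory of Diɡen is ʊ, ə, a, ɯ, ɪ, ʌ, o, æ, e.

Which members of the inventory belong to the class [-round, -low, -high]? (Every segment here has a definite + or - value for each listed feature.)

ə, ʌ, e

The [-round] segments are /ə, a, ɯ, ɪ, ʌ, æ, e/.
Within that set, [-low] gives /ə, ɯ, ɪ, ʌ, e/.
Among these, [-high] leaves /ə, ʌ, e/.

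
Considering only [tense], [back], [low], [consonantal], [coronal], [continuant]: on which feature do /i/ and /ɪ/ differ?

/i/ (high front unrounded tense vowel) and /ɪ/ (high front unrounded lax vowel) agree on [−back], [−low], [−consonantal], [−coronal], [+continuant]. They differ on [tense] (/i/ [+], /ɪ/ [−]).

[tense]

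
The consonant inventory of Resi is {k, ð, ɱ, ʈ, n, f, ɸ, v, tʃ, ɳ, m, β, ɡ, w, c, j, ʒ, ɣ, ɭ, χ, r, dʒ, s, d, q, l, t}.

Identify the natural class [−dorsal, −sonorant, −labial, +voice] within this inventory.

Eliminate segments failing any feature: /k, ɡ, w, c, j, ɣ, χ, q/ are [+dorsal]; /ɱ, n, ɳ, m, ɭ, r, l/ are [+sonorant]; /ʈ, tʃ, s, t/ are [−voice]; /f, ɸ, v, β/ are [+labial]. The remaining /ð, ʒ, dʒ, d/ satisfy [−dorsal], [−sonorant], [−labial], [+voice].

ð, ʒ, dʒ, d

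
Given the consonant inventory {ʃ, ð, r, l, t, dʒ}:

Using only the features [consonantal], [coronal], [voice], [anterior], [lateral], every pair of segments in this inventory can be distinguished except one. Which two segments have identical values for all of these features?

r, ð

Both /r/ and /ð/ are [+consonantal], [+coronal], [+voice], [+anterior], [−lateral]. Since the list omits [sonorant] — which does distinguish the alveolar trill from the voiced dental fricative — this pair collapses; all other pairs remain distinct.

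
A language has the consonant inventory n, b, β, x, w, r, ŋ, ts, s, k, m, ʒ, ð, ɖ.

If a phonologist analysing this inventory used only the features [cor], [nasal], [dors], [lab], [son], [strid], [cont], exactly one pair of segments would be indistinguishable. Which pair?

Both /s/ and /ʒ/ are [+coronal], [−nasal], [−dorsal], [−labial], [−sonorant], [+strident], [+continuant]. Since the list omits [voice], [anterior] and [distributed] — which do distinguish the voiceless alveolar fricative from the voiced postalveolar fricative — this pair collapses; all other pairs remain distinct.

s, ʒ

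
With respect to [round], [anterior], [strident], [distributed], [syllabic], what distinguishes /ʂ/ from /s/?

/ʂ/ is the voiceless retroflex fricative and /s/ is the voiceless alveolar fricative. Both are [-round], [+strident], [-distributed], [-syllabic]. /ʂ/ is [-anterior] while /s/ is [+anterior], so the distinguishing feature is [anterior].

[anterior]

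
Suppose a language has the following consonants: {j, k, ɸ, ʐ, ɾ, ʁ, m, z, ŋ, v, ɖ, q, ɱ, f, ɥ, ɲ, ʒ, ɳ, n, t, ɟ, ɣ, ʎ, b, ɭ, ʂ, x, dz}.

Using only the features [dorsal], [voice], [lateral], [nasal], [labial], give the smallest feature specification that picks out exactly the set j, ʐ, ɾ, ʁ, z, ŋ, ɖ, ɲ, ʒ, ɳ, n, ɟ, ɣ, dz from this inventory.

[+voice, −lateral, −labial]

/j, ʐ, ɾ, ʁ, z, ŋ, ɖ, ɲ, ʒ, ɳ, n, ɟ, ɣ, dz/ are all [+voice], [−lateral], [−labial], and no other segment in the inventory matches all three values. Dropping any one of them over-generates: [−lateral, −labial] alone would also admit /k, q, t, ʂ, …/; [+voice, −labial] alone would also admit /ʎ, ɭ/; [+voice, −lateral] alone would also admit /m, v, ɱ, ɥ, …/. No other combination of two listed features picks out exactly this set either, so fewer than three features will not do.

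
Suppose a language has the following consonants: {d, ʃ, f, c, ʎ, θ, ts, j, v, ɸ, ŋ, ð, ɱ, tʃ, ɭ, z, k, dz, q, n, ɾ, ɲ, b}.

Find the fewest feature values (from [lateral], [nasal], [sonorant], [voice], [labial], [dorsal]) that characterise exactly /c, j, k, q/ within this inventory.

The class [−nasal], [−lateral], [+dorsal] has exactly /c, j, k, q/ as its extension in this inventory. No smaller conjunction from the listed features achieves this: [−lateral, +dorsal] alone would also admit /ŋ, ɲ/; [−nasal, +dorsal] alone would also admit /ʎ/; [−nasal, −lateral] alone would also admit /d, ʃ, f, θ, …/; and checking the remaining two-feature bundles turns up none with this extension.

[−nasal, −lateral, +dorsal]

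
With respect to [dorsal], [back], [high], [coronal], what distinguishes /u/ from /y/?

/u/ (high back rounded tense vowel) and /y/ (high front rounded tense vowel) agree on [+dorsal], [+high], [-coronal]. They differ on [back] (/u/ [+], /y/ [-]).

[back]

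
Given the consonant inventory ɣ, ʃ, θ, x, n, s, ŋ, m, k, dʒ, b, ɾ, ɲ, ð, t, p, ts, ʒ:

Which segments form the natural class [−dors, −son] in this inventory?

Among the inventory, the [−dorsal] segments are /ʃ, θ, n, s, m, dʒ, b, ɾ, ð, t, p, ts, ʒ/.
Within that set, [−sonorant] leaves /ʃ, θ, s, dʒ, b, ð, t, p, ts, ʒ/.

ʃ, θ, s, dʒ, b, ð, t, p, ts, ʒ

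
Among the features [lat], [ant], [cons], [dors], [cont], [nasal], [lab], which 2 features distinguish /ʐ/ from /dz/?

[continuant], [anterior]

The two segments share [−lateral], [+consonantal], [−dorsal], [−nasal], [−labial]. The only features from the list on which they differ: /ʐ/ is [+continuant] while /dz/ is [−continuant]; /ʐ/ is [−anterior] while /dz/ is [+anterior].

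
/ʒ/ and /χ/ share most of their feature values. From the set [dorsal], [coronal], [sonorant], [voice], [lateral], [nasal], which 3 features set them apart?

[voice], [coronal], [dorsal]

/ʒ/ is the voiced postalveolar fricative and /χ/ is the voiceless uvular fricative. Both are [−sonorant], [−lateral], [−nasal]. /ʒ/ is [+voice] while /χ/ is [−voice]; /ʒ/ is [+coronal] while /χ/ is [−coronal]; /ʒ/ is [−dorsal] while /χ/ is [+dorsal], so the distinguishing features are [voice], [coronal], [dorsal].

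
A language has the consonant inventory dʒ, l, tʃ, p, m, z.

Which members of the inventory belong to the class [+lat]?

l

The [+lateral] segments here are /l/; the remaining /dʒ, tʃ, p, m, z/ are [−lateral].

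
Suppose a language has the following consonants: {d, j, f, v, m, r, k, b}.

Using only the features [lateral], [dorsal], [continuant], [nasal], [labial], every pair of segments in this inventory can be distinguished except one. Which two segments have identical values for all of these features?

/v/ (voiced labiodental fricative) and /f/ (voiceless labiodental fricative) are both [−lateral], [−dorsal], [+continuant], [−nasal], [+labial], so none of the listed features separates them. (They do differ in [voice], which is not among the given features.) Every other pair in the inventory differs on at least one listed feature.

v, f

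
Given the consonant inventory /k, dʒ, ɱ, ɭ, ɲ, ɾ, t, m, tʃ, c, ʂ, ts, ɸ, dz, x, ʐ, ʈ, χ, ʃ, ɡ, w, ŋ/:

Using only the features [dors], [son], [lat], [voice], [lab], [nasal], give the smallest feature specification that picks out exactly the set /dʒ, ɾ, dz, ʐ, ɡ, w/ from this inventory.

Every target segment is [+voice], [-nasal], [-lateral]; each remaining inventory member fails at least one of these. Each conjunct is needed — [-nasal, -lateral] alone would also admit /k, t, tʃ, c, …/; [+voice, -lateral] alone would also admit /ɱ, ɲ, m, ŋ/; [+voice, -nasal] alone would also admit /ɭ/ — and no other combination of two listed features has exactly this extension, so three is the minimum.

[+voice, -nasal, -lat]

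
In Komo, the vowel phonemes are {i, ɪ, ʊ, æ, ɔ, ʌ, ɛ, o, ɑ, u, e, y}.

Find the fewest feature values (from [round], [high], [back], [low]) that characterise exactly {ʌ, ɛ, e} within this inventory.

The class [−high], [−low], [−round] has exactly /ʌ, ɛ, e/ as its extension in this inventory. No smaller conjunction from the listed features achieves this: [−low, −round] alone would also admit /i, ɪ/; [−high, −round] alone would also admit /æ, ɑ/; [−high, −low] alone would also admit /ɔ, o/; and checking the remaining two-feature bundles turns up none with this extension.

[−high, −low, −round]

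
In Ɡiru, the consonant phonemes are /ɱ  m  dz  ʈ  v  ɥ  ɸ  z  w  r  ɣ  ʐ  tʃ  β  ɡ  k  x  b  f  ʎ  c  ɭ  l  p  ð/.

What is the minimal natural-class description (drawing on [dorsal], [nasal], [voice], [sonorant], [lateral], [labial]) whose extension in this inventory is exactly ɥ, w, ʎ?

[+sonorant, +dorsal]

The class [+sonorant], [+dorsal] has exactly /ɥ, w, ʎ/ as its extension in this inventory. No smaller conjunction from the listed features achieves this: [+dorsal] alone would also admit /ɣ, ɡ, k, x, …/; [+sonorant] alone would also admit /ɱ, m, r, ɭ, …/; and checking the remaining single features turns up none with this extension.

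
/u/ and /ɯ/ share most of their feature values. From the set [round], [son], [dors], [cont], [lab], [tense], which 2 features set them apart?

[labial], [round]

/u/ is the high back rounded tense vowel and /ɯ/ is the high back unrounded vowel. Both are [+sonorant], [+dorsal], [+continuant], [+tense]. /u/ is [+labial] while /ɯ/ is [-labial]; /u/ is [+round] while /ɯ/ is [-round], so the distinguishing features are [labial], [round].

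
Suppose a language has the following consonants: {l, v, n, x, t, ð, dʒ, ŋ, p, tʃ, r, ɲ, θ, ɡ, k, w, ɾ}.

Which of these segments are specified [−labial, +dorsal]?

x, ŋ, ɲ, ɡ, k

Eliminate segments failing any feature: /l, n, t, ð, dʒ, tʃ, r, θ, ɾ/ are [−dorsal]; /v, p, w/ are [+labial]. The remaining /x, ŋ, ɲ, ɡ, k/ satisfy [−labial], [+dorsal].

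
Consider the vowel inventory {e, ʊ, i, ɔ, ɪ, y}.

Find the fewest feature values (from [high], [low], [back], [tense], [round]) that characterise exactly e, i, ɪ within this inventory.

Every target segment is [−round] and no other inventory member is, so one feature is enough.

[−round]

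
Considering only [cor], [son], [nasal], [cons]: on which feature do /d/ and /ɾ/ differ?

[sonorant]

/d/ is the voiced alveolar stop and /ɾ/ is the alveolar tap. Both are [+coronal], [-nasal], [+consonantal]. /d/ is [-sonorant] while /ɾ/ is [+sonorant], so the distinguishing feature is [sonorant].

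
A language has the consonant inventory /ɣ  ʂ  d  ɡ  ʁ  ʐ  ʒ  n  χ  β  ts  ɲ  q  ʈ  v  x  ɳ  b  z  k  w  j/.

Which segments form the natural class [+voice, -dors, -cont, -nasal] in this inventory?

Eliminate segments failing any feature: /ɣ, ɡ, ʁ, ɲ, w, j/ are [+dorsal]; /ʂ, χ, ts, q, ʈ, x, k/ are [-voice]; /ʐ, ʒ, β, v, z/ are [+continuant]; /n, ɳ/ are [+nasal]. The remaining /d, b/ satisfy [+voice], [-dorsal], [-continuant], [-nasal].

d, b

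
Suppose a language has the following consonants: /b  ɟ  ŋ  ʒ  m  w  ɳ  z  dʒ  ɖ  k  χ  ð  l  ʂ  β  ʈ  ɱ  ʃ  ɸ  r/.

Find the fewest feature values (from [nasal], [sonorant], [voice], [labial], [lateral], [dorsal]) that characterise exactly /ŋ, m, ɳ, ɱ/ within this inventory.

[+nasal]

The target set is precisely the extension of [+nasal] in this inventory.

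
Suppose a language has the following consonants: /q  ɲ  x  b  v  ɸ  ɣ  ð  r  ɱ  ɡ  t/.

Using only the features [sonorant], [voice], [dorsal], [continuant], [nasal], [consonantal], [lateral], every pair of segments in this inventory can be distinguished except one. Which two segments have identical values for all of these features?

ð, v

On the given features, /ð/ and /v/ have an identical profile: [−sonorant], [+voice], [−dorsal], [+continuant], [−nasal], [+consonantal], [−lateral]. No other two segments in the inventory coincide on all 7 features. (They do differ in [labial] and [coronal], which are not among the given features.)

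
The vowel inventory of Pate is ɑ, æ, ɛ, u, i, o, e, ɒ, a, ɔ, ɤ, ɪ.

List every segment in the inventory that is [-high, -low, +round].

The [-high] segments are /ɑ, æ, ɛ, o, e, ɒ, a, ɔ, ɤ/.
Then [-low] gives /ɛ, o, e, ɔ, ɤ/.
Of those, [+round] leaves /o, ɔ/.

o, ɔ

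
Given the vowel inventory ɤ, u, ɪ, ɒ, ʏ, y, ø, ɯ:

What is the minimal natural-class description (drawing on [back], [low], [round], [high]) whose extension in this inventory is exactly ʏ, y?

[+high, −back, +round]

Every target segment is [+high], [−back], [+round]; each remaining inventory member fails at least one of these. Each conjunct is needed — [−back, +round] alone would also admit /ø/; [+high, +round] alone would also admit /u/; [+high, −back] alone would also admit /ɪ/ — and no other combination of two listed features has exactly this extension, so three is the minimum.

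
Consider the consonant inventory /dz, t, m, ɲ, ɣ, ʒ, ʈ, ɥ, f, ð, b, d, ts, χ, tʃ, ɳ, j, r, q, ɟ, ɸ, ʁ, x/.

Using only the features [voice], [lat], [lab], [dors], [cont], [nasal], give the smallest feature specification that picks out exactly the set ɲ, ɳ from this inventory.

Every target segment is [+nasal], [−labial]; each remaining inventory member fails at least one of these. Each conjunct is needed — [−labial] alone would also admit /dz, t, ɣ, ʒ, …/; [+nasal] alone would also admit /m/ — and no other single listed feature has exactly this extension, so two is the minimum.

[+nasal, −lab]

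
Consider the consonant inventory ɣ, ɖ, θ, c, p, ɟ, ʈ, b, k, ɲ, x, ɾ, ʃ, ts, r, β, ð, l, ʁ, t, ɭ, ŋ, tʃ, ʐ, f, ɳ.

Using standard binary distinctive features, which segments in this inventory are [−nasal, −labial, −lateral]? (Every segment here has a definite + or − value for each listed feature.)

ɣ, ɖ, θ, c, ɟ, ʈ, k, x, ɾ, ʃ, ts, r, ð, ʁ, t, tʃ, ʐ

The [−nasal] segments are /ɣ, ɖ, θ, c, p, ɟ, ʈ, b, k, x, ɾ, ʃ, ts, r, β, ð, l, ʁ, t, ɭ, tʃ, ʐ, f/.
Intersecting with [−labial] gives /ɣ, ɖ, θ, c, ɟ, ʈ, k, x, ɾ, ʃ, ts, r, ð, l, ʁ, t, ɭ, tʃ, ʐ/.
Of those, [−lateral] leaves /ɣ, ɖ, θ, c, ɟ, ʈ, k, x, ɾ, ʃ, ts, r, ð, ʁ, t, tʃ, ʐ/.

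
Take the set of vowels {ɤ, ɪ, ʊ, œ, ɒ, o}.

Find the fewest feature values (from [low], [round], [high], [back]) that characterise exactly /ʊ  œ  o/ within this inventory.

[-low, +round]

Every target segment is [-low], [+round]; each remaining inventory member fails at least one of these. Each conjunct is needed — [+round] alone would also admit /ɒ/; [-low] alone would also admit /ɤ, ɪ/ — and no other single listed feature has exactly this extension, so two is the minimum.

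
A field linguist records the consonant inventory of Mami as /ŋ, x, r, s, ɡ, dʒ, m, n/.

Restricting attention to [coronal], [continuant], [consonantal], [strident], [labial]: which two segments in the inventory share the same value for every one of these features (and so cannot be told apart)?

ŋ, ɡ

Both /ŋ/ and /ɡ/ are [−coronal], [−continuant], [+consonantal], [−strident], [−labial]. Since the list omits [sonorant] and [nasal] — which do distinguish the velar nasal from the voiced velar stop — this pair collapses; all other pairs remain distinct.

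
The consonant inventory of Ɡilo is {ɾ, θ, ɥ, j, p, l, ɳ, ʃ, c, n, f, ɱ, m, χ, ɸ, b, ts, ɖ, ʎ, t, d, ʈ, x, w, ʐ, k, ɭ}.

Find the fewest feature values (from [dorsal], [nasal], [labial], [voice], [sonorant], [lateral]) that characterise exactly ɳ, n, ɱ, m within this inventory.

[+nasal]

/ɳ, n, ɱ, m/ are exactly the [+nasal] segments in the inventory, so a single feature suffices.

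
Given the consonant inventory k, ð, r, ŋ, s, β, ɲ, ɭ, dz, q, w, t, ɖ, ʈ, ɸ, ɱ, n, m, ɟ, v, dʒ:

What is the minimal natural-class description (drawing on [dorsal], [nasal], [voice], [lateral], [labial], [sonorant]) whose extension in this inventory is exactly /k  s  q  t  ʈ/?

/k, s, q, t, ʈ/ are all [−voice], [−labial], and no other segment in the inventory matches both values. Dropping any one of them over-generates: [−labial] alone would also admit /ð, r, ŋ, ɲ, …/; [−voice] alone would also admit /ɸ/. No other single listed feature picks out exactly this set either, so fewer than two features will not do.

[−voice, −labial]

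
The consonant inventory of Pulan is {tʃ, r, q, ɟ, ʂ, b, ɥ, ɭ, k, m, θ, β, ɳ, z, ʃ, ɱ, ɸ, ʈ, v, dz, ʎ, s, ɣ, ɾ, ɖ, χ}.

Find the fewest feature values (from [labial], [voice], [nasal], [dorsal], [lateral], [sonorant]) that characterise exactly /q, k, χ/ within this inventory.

[−voice, +dorsal]

The class [−voice], [+dorsal] has exactly /q, k, χ/ as its extension in this inventory. No smaller conjunction from the listed features achieves this: [+dorsal] alone would also admit /ɟ, ɥ, ʎ, ɣ/; [−voice] alone would also admit /tʃ, ʂ, θ, ʃ, …/; and checking the remaining single features turns up none with this extension.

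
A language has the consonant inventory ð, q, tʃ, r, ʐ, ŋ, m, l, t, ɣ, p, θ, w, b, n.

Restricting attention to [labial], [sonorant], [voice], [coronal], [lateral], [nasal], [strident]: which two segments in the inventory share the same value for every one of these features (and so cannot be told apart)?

On the given features, /θ/ and /t/ have an identical profile: [-labial], [-sonorant], [-voice], [+coronal], [-lateral], [-nasal], [-strident]. No other two segments in the inventory coincide on all 7 features. (They do differ in [continuant] and [distributed], which are not among the given features.)

θ, t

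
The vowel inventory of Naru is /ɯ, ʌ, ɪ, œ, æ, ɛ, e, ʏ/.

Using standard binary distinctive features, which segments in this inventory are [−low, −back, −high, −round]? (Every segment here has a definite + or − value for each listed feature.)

Eliminate segments failing any feature: /ɯ, ʌ/ are [+back]; /ɪ, ʏ/ are [+high]; /œ/ is [+round]; /æ/ is [+low]. The remaining /ɛ, e/ satisfy [−low], [−back], [−high], [−round].

ɛ, e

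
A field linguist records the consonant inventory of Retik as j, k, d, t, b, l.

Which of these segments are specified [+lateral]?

l

The feature [lateral] marks segments produced with airflow around the side(s) of the tongue. In this inventory /l/ has that property, so it is [+lateral]; /j, k, d, t, b/ are [−lateral].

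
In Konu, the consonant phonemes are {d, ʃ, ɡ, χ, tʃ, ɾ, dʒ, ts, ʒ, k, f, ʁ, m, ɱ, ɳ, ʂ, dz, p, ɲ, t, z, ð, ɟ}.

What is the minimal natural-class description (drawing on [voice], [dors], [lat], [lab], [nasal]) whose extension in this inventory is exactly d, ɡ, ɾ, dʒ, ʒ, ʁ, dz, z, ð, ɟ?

[+voice, −nasal]

/d, ɡ, ɾ, dʒ, ʒ, ʁ, dz, z, ð, ɟ/ are all [+voice], [−nasal], and no other segment in the inventory matches both values. Dropping any one of them over-generates: [−nasal] alone would also admit /ʃ, χ, tʃ, ts, …/; [+voice] alone would also admit /m, ɱ, ɳ, ɲ/. No other single listed feature picks out exactly this set either, so fewer than two features will not do.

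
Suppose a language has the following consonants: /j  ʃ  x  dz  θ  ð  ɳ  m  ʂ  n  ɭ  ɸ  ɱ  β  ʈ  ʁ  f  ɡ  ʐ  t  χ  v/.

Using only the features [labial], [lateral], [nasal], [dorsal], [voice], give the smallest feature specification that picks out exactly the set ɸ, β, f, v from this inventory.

[−nasal, +labial]

/ɸ, β, f, v/ are all [−nasal], [+labial], and no other segment in the inventory matches both values. Dropping any one of them over-generates: [+labial] alone would also admit /m, ɱ/; [−nasal] alone would also admit /j, ʃ, x, dz, …/. No other single listed feature picks out exactly this set either, so fewer than two features will not do.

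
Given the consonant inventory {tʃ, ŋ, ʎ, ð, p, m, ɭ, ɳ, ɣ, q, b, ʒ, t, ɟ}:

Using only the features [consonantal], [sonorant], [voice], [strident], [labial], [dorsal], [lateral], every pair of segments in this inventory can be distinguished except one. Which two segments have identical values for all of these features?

ɟ, ɣ

/ɟ/ (voiced palatal stop) and /ɣ/ (voiced velar fricative) are both [+consonantal], [−sonorant], [+voice], [−strident], [−labial], [+dorsal], [−lateral], so none of the listed features separates them. (They do differ in [continuant] and [back], which are not among the given features.) Every other pair in the inventory differs on at least one listed feature.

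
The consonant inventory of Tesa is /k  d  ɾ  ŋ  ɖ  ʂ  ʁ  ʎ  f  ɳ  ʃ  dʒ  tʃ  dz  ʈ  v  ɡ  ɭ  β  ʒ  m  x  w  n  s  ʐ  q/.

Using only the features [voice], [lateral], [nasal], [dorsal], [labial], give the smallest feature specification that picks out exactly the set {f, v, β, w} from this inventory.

/f, v, β, w/ are all [−nasal], [+labial], and no other segment in the inventory matches both values. Dropping any one of them over-generates: [+labial] alone would also admit /m/; [−nasal] alone would also admit /k, d, ɾ, ɖ, …/. No other single listed feature picks out exactly this set either, so fewer than two features will not do.

[−nasal, +labial]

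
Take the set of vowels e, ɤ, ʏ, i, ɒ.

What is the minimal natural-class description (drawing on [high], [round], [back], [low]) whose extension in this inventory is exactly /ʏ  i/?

[+high]

/ʏ, i/ are exactly the [+high] segments in the inventory, so a single feature suffices.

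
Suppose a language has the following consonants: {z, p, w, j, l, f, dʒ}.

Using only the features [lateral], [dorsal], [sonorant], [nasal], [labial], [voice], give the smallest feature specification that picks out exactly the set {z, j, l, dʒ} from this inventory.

/z, j, l, dʒ/ are exactly the [-labial] segments in the inventory, so a single feature suffices.

[-labial]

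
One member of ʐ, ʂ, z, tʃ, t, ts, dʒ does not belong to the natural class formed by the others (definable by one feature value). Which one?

t

/ʂ, ts, dʒ, ʐ, tʃ, z/ are all [+strident], but /t/ (voiceless alveolar stop) is [−strident]. No other single segment can be removed to leave a set sharing one feature value that the removed segment lacks, so /t/ is the odd one out.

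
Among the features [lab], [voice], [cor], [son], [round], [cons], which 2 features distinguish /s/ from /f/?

/s/ is the voiceless alveolar fricative and /f/ is the voiceless labiodental fricative. Both are [-voice], [-sonorant], [-round], [+consonantal]. /s/ is [-labial] while /f/ is [+labial]; /s/ is [+coronal] while /f/ is [-coronal], so the distinguishing features are [labial], [coronal].

[labial], [coronal]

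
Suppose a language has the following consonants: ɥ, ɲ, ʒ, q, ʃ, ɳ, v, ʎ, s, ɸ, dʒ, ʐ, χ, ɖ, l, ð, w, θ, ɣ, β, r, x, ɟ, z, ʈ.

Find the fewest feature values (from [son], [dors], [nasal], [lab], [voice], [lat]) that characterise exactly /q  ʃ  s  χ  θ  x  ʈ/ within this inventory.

[-voice, -lab]

Every target segment is [-voice], [-labial]; each remaining inventory member fails at least one of these. Each conjunct is needed — [-labial] alone would also admit /ɲ, ʒ, ɳ, ʎ, …/; [-voice] alone would also admit /ɸ/ — and no other single listed feature has exactly this extension, so two is the minimum.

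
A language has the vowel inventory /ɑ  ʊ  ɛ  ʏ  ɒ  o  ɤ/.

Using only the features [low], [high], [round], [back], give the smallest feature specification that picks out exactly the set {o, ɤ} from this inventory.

[−high, −low, +back]

The class [−high], [−low], [+back] has exactly /o, ɤ/ as its extension in this inventory. No smaller conjunction from the listed features achieves this: [−low, +back] alone would also admit /ʊ/; [−high, +back] alone would also admit /ɑ, ɒ/; [−high, −low] alone would also admit /ɛ/; and checking the remaining two-feature bundles turns up none with this extension.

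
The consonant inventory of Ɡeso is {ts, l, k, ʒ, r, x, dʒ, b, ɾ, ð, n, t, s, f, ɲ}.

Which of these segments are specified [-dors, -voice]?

Eliminate segments failing any feature: /l, ʒ, r, dʒ, b, ɾ, ð, n/ are [+voice]; /k, x, ɲ/ are [+dorsal]. The remaining /ts, t, s, f/ satisfy [-dorsal], [-voice].

ts, t, s, f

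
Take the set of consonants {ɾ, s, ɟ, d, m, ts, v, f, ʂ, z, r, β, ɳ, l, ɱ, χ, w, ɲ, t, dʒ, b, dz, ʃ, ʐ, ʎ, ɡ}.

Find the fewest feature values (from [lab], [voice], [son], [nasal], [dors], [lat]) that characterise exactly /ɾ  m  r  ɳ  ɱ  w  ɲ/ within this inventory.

[+son, -lat]

The class [+sonorant], [-lateral] has exactly /ɾ, m, r, ɳ, ɱ, w, ɲ/ as its extension in this inventory. No smaller conjunction from the listed features achieves this: [-lateral] alone would also admit /s, ɟ, d, ts, …/; [+sonorant] alone would also admit /l, ʎ/; and checking the remaining single features turns up none with this extension.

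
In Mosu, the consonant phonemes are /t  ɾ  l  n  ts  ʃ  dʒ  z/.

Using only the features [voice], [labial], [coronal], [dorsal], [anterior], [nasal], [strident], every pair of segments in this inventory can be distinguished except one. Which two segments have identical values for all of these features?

Both /ɾ/ and /l/ are [+voice], [-labial], [+coronal], [-dorsal], [+anterior], [-nasal], [-strident]. Since the list omits [lateral] — which does distinguish the alveolar tap from the alveolar lateral approximant — this pair collapses; all other pairs remain distinct.

ɾ, l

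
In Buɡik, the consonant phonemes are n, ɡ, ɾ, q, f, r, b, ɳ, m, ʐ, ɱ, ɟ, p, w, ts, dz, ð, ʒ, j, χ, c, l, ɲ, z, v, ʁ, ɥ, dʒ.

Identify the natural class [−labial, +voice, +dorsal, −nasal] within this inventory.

ɡ, ɟ, j, ʁ

Eliminate segments failing any feature: /n, ɾ, r, ɳ, ʐ, dz, ð, ʒ, l, z, dʒ/ are [−dorsal]; /q, ts, χ, c/ are [−voice]; /f, b, m, ɱ, p, w, v, ɥ/ are [+labial]; /ɲ/ is [+nasal]. The remaining /ɡ, ɟ, j, ʁ/ satisfy [−labial], [+voice], [+dorsal], [−nasal].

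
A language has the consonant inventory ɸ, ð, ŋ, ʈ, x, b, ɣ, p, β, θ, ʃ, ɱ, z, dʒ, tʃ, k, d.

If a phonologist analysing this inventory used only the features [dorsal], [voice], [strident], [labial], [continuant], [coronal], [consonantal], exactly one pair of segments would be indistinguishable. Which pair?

b, ɱ

/b/ (voiced bilabial stop) and /ɱ/ (labiodental nasal) are both [-dorsal], [+voice], [-strident], [+labial], [-continuant], [-coronal], [+consonantal], so none of the listed features separates them. (They do differ in [sonorant] and [nasal], which are not among the given features.) Every other pair in the inventory differs on at least one listed feature.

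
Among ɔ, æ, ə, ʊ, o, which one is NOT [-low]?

æ

/æ/ is the low front unrounded vowel, which is [+low]; the rest — /o, ə, ɔ, ʊ/ — are [-low].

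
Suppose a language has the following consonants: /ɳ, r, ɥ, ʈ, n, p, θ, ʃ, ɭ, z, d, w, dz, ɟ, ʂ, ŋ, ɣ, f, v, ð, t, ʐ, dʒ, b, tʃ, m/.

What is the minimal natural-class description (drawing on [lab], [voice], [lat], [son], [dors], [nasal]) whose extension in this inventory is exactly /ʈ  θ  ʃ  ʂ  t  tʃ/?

[-voice, -lab]

Every target segment is [-voice], [-labial]; each remaining inventory member fails at least one of these. Each conjunct is needed — [-labial] alone would also admit /ɳ, r, n, ɭ, …/; [-voice] alone would also admit /p, f/ — and no other single listed feature has exactly this extension, so two is the minimum.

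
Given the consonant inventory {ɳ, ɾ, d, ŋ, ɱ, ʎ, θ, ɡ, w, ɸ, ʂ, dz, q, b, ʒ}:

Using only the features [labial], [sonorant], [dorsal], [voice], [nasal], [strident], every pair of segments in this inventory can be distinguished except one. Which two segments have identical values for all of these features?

dz, ʒ

/dz/ (voiced alveolar affricate) and /ʒ/ (voiced postalveolar fricative) are both [−labial], [−sonorant], [−dorsal], [+voice], [−nasal], [+strident], so none of the listed features separates them. (They do differ in [continuant], [anterior] and [distributed], which are not among the given features.) Every other pair in the inventory differs on at least one listed feature.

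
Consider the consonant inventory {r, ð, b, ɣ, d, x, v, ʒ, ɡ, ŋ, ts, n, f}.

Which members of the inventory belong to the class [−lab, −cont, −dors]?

First, the [−labial] segments are /r, ð, ɣ, d, x, ʒ, ɡ, ŋ, ts, n/.
Of those, [−continuant] gives /d, ɡ, ŋ, ts, n/.
Then [−dorsal] leaves /d, ts, n/.

d, ts, n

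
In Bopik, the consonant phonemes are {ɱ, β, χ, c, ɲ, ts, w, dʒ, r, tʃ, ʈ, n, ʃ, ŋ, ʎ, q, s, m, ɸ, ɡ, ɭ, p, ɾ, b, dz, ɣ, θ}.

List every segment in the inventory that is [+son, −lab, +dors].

Checking each segment against [+sonorant], [−labial], [+dorsal]: /ɲ/ (palatal nasal), /ŋ/ (velar nasal), /ʎ/ (palatal lateral approximant) satisfy every feature; every other segment in the inventory fails at least one.

ɲ, ŋ, ʎ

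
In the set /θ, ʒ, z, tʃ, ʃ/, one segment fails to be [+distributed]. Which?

z

/z/ is the voiced alveolar fricative, which is [−distributed]; the rest — /ʒ, θ, ʃ, tʃ/ — are [+distributed].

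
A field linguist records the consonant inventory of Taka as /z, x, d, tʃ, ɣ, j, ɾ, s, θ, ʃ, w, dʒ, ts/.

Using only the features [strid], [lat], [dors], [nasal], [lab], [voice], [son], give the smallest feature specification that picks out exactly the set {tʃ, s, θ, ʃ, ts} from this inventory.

[-voice, -dors]

Every target segment is [-voice], [-dorsal]; each remaining inventory member fails at least one of these. Each conjunct is needed — [-dorsal] alone would also admit /z, d, ɾ, dʒ/; [-voice] alone would also admit /x/ — and no other single listed feature has exactly this extension, so two is the minimum.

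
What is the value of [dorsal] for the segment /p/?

[-dorsal]

As the voiceless bilabial stop, /p/ is [-dorsal].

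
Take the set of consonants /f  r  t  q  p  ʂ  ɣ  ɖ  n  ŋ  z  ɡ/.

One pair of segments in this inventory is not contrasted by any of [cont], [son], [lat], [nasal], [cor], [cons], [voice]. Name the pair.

/p/ (voiceless bilabial stop) and /q/ (voiceless uvular stop) are both [−continuant], [−sonorant], [−lateral], [−nasal], [−coronal], [+consonantal], [−voice], so none of the listed features separates them. (They do differ in [labial] and [dorsal], which are not among the given features.) Every other pair in the inventory differs on at least one listed feature.

p, q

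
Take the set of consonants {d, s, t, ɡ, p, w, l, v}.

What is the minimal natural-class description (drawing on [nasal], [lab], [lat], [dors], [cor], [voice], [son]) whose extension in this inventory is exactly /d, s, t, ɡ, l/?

The target set is precisely the extension of [−labial] in this inventory.

[−lab]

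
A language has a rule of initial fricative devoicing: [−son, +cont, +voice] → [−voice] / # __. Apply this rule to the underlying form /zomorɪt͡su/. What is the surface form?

[somorɪt͡su]

Only the initial segment /z/ is both word-initial and matches the structural description. It is a voiced alveolar fricative, so [−son, +cont, +voice] holds; changing it to [−voice] with all other features held fixed yields /s/ (voiceless alveolar fricative). No other segment meets both the structural description and the environment, so the output is [somorɪt͡su].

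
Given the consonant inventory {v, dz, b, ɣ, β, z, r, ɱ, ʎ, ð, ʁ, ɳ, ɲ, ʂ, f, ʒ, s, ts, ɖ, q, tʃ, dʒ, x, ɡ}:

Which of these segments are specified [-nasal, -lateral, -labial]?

Eliminate segments failing any feature: /v, b, β, f/ are [+labial]; /ɱ, ɳ, ɲ/ are [+nasal]; /ʎ/ is [+lateral]. The remaining /dz, ɣ, z, r, ð, ʁ, ʂ, ʒ, s, ts, ɖ, q, tʃ, dʒ, x, ɡ/ satisfy [-nasal], [-lateral], [-labial].

dz, ɣ, z, r, ð, ʁ, ʂ, ʒ, s, ts, ɖ, q, tʃ, dʒ, x, ɡ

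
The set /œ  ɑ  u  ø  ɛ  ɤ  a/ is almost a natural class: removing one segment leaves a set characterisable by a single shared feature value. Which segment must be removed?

[high] groups all but one: /ɛ, a, œ, ɤ, ø, ɑ/ share [−high] while /u/ (high back rounded tense vowel) alone is [+high]. Removing any other segment would not leave a single-feature class that excludes it.

u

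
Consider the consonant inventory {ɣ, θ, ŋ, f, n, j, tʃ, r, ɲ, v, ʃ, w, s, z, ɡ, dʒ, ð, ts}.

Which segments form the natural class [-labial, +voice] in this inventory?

The [-labial] segments are /ɣ, θ, ŋ, n, j, tʃ, r, ɲ, ʃ, s, z, ɡ, dʒ, ð, ts/.
Within that set, [+voice] leaves /ɣ, ŋ, n, j, r, ɲ, z, ɡ, dʒ, ð/.

ɣ, ŋ, n, j, r, ɲ, z, ɡ, dʒ, ð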